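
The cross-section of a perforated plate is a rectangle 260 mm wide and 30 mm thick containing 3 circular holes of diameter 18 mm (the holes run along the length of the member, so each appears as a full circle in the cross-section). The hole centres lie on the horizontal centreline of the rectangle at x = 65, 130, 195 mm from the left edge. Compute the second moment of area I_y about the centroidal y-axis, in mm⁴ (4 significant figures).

Decompose the section into non-overlapping parts with the origin at the bottom-left of its bounding rectangle.
Plate: 260 × 30, A = 7 800 mm², x = 130 mm, Ī = 43 940 000 mm⁴.
Hole 1 (subtracted): ⌀18, A = 254.469 mm², x = 65 mm, Ī = 5 153 mm⁴.
Hole 2 (subtracted): ⌀18, A = 254.469 mm², x = 130 mm, Ī = 5 153 mm⁴.
Hole 3 (subtracted): ⌀18, A = 254.469 mm², x = 195 mm, Ī = 5 153 mm⁴.
By symmetry the centroid is at mid-width, x̄ = 130 mm.
Transfer each piece to the centroidal y-axis using Ī + A·d² with d = x − 130:
  plate: d = 0 mm → contributes +43 940 000 mm⁴
  hole 1: d = -65 mm → contributes −1 080 285 mm⁴
  hole 2: d = 0 mm → contributes −5 153 mm⁴
  hole 3: d = 65 mm → contributes −1 080 285 mm⁴
Total I = 41 774 278 mm⁴.

I_y ≈ 4.177 × 10⁷ mm⁴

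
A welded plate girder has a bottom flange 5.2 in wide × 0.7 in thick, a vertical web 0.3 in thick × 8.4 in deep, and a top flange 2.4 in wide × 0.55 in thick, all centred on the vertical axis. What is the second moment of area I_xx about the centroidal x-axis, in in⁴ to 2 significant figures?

I_xx ≈ 100 in⁴

Split into non-overlapping primitives; take the origin at the lower-left of the bounding box.
Bottom plate: 5.2 × 0.7, A = 3.64 in², y = 0.35 in, Ī = 0.1486 in⁴.
Web plate: 0.3 × 8.4, A = 2.52 in², y = 4.9 in, Ī = 14.82 in⁴.
Top plate: 2.4 × 0.55, A = 1.32 in², y = 9.375 in, Ī = 0.03328 in⁴.
Centroid: ȳ = ΣA·y / ΣA = 3.476 in.
Transfer each piece to the centroidal x-axis using Ī + A·d² with d = y − 3.476:
  bottom plate: d = -3.126 in → contributes +35.71 in⁴
  web plate: d = 1.424 in → contributes +19.93 in⁴
  top plate: d = 5.899 in → contributes +45.97 in⁴
Total I = 101.6 in⁴.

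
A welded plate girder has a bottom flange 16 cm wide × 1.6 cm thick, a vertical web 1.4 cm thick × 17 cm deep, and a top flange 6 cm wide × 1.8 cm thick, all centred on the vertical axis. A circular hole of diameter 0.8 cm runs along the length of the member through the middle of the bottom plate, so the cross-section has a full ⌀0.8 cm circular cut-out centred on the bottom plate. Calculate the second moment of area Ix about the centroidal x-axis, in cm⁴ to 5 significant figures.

Decompose the section into non-overlapping parts with the origin at the bottom-left of its bounding rectangle.
Bottom plate: 16 × 1.6, A = 25.6 cm², y = 0.8 cm, Ī = 5.461333 cm⁴.
Web plate: 1.4 × 17, A = 23.8 cm², y = 10.1 cm, Ī = 573.1833 cm⁴.
Top plate: 6 × 1.8, A = 10.8 cm², y = 19.5 cm, Ī = 2.916 cm⁴.
Hole (subtracted): ⌀0.8, A = 0.5026548 cm², y = 0.8 cm, Ī = 0.02010619 cm⁴.
Centroid: ȳ = ΣA·y / ΣA = 7.890768 cm.
Transfer each piece to the centroidal x-axis using Ī + A·d² with d = y − 7.890768:
  bottom plate: d = -7.090768 cm → contributes +1292.603 cm⁴
  web plate: d = 2.209232 cm → contributes +689.3442 cm⁴
  top plate: d = 11.60923 cm → contributes +1458.478 cm⁴
  hole: d = -7.090768 cm → contributes −25.29308 cm⁴
Total I = 3415.133 cm⁴.

Ix ≈ 3415.1 cm⁴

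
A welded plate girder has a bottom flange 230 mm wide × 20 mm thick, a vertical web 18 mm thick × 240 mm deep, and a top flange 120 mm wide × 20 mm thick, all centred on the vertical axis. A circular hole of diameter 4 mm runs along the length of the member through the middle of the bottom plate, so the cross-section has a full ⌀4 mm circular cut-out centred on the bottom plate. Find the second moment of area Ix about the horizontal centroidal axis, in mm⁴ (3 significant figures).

Ix ≈ 1.32 × 10⁸ mm⁴

Decompose the section into non-overlapping parts with the origin at the bottom-left of its bounding rectangle.
Bottom plate: 230 × 20, A = 4 600 mm², y = 10 mm, Ī = 153 333 mm⁴.
Web plate: 18 × 240, A = 4 320 mm², y = 140 mm, Ī = 20 736 000 mm⁴.
Top plate: 120 × 20, A = 2 400 mm², y = 270 mm, Ī = 80 000 mm⁴.
Hole (subtracted): ⌀4, A = 12.566 mm², y = 10 mm, Ī = 12.566 mm⁴.
Centroid: ȳ = ΣA·y / ΣA = 114.85 mm.
Transfer each piece to the horizontal centroidal axis using Ī + A·d² with d = y − 114.85:
  bottom plate: d = -104.85 mm → contributes +50 724 866 mm⁴
  web plate: d = 25.149 mm → contributes +23 468 198 mm⁴
  top plate: d = 155.15 mm → contributes +57 850 628 mm⁴
  hole: d = -104.85 mm → contributes −138 165 mm⁴
Total I = 131 905 527 mm⁴.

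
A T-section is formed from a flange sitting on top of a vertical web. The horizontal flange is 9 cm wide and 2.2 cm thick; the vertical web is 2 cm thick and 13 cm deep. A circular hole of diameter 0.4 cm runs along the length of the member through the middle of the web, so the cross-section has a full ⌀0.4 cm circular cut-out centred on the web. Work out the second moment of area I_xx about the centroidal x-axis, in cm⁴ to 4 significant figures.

I_xx ≈ 1022 cm⁴

Split into non-overlapping primitives; take the origin at the lower-left of the bounding box.
Flange: 9 × 2.2, A = 19.8 cm², y = 14.1 cm, Ī = 7.986 cm⁴.
Web: 2 × 13, A = 26 cm², y = 6.5 cm, Ī = 366.167 cm⁴.
Hole (subtracted): ⌀0.4, A = 0.125664 cm², y = 6.5 cm, Ī = 0.00125664 cm⁴.
Centroid: ȳ = ΣA·y / ΣA = 9.79463 cm.
Transfer each piece to the centroidal x-axis using Ī + A·d² with d = y − 9.79463:
  flange: d = 4.30537 cm → contributes +375.003 cm⁴
  web: d = -3.29463 cm → contributes +648.386 cm⁴
  hole: d = -3.29463 cm → contributes −1.36528 cm⁴
Total I = 1022.02 cm⁴.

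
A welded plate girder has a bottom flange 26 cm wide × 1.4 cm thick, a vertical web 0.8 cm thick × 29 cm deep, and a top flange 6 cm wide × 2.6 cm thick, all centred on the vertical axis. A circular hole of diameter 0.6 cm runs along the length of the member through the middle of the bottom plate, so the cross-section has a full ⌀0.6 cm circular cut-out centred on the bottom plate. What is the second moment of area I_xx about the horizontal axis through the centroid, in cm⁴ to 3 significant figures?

I_xx ≈ 1.27 × 10⁴ cm⁴

Split into non-overlapping primitives; take the origin at the lower-left of the bounding box.
Bottom plate: 26 × 1.4, A = 36.4 cm², y = 0.7 cm, Ī = 5.9453 cm⁴.
Web plate: 0.8 × 29, A = 23.2 cm², y = 15.9 cm, Ī = 1625.9 cm⁴.
Top plate: 6 × 2.6, A = 15.6 cm², y = 31.7 cm, Ī = 8.788 cm⁴.
Hole (subtracted): ⌀0.6, A = 0.28274 cm², y = 0.7 cm, Ī = 0.0063617 cm⁴.
Centroid: ȳ = ΣA·y / ΣA = 11.862 cm.
Transfer each piece to the horizontal axis through the centroid using Ī + A·d² with d = y − 11.862:
  bottom plate: d = -11.162 cm → contributes +4541.2 cm⁴
  web plate: d = 4.0378 cm → contributes +2004.2 cm⁴
  top plate: d = 19.838 cm → contributes +6 148 cm⁴
  hole: d = -11.162 cm → contributes −35.235 cm⁴
Total I = 12 658 cm⁴.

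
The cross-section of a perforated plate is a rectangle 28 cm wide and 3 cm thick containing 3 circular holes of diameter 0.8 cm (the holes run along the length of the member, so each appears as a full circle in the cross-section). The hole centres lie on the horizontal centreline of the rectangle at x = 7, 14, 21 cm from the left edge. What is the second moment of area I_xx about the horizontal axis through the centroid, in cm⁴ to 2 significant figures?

Treat the section as a set of non-overlapping primitives; coordinates are from the bounding-box lower-left.
Plate: 28 × 3, A = 84 cm², y = 1.5 cm, Ī = 63 cm⁴.
Hole 1 (subtracted): ⌀0.8, A = 0.5027 cm², y = 1.5 cm, Ī = 0.02011 cm⁴.
Hole 2 (subtracted): ⌀0.8, A = 0.5027 cm², y = 1.5 cm, Ī = 0.02011 cm⁴.
Hole 3 (subtracted): ⌀0.8, A = 0.5027 cm², y = 1.5 cm, Ī = 0.02011 cm⁴.
By symmetry the centroid is at mid-height, ȳ = 1.5 cm.
All pieces are centred on the horizontal axis through the centroid, so I = ΣĪ (holes subtracted) = 62.94 cm⁴.

I_xx ≈ 63 cm⁴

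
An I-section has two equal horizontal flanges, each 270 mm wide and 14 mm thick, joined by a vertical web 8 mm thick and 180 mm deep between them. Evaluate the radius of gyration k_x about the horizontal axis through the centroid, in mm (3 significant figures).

Treat the section as a set of non-overlapping primitives; coordinates are from the bounding-box lower-left.
Bottom flange: 270 × 14, A = 3 780 mm², y = 7 mm, Ī = 61 740 mm⁴.
Web: 8 × 180, A = 1 440 mm², y = 104 mm, Ī = 3 888 000 mm⁴.
Top flange: 270 × 14, A = 3 780 mm², y = 201 mm, Ī = 61 740 mm⁴.
By symmetry the centroid is at mid-height, ȳ = 104 mm.
Transfer each piece to the horizontal axis through the centroid using Ī + A·d² with d = y − 104:
  bottom flange: d = -97 mm → contributes +35 627 760 mm⁴
  web: d = 0 mm → contributes +3 888 000 mm⁴
  top flange: d = 97 mm → contributes +35 627 760 mm⁴
Total I = 75 143 520 mm⁴.
Radius of gyration: k = √(I/A) = √(75 143 520 / 9 000) = 91.374 mm.

k_x ≈ 91.4 mm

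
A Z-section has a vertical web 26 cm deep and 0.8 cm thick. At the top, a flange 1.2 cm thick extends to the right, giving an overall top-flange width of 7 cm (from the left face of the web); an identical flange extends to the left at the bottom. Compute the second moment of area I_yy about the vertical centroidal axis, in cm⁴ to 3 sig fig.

Break the section into simple shapes (no overlaps), measuring from the bottom-left corner of the bounding box.
Web: 0.8 × 26, A = 20.8 cm², x = 6.6 cm, Ī = 1.1093 cm⁴.
Top flange (beyond web): 6.2 × 1.2, A = 7.44 cm², x = 10.1 cm, Ī = 23.833 cm⁴.
Bottom flange (beyond web): 6.2 × 1.2, A = 7.44 cm², x = 3.1 cm, Ī = 23.833 cm⁴.
Centroid: x̄ = ΣA·x / ΣA = 6.6 cm.
Transfer each piece to the vertical centroidal axis using Ī + A·d² with d = x − 6.6:
  web: d = 0 cm → contributes +1.1093 cm⁴
  top flange (beyond web): d = 3.5 cm → contributes +114.97 cm⁴
  bottom flange (beyond web): d = -3.5 cm → contributes +114.97 cm⁴
Total I = 231.05 cm⁴.

I_yy ≈ 231 cm⁴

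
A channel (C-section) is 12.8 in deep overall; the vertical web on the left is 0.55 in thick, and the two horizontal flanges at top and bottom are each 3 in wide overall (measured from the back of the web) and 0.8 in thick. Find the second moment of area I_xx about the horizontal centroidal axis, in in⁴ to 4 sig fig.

Decompose the section into non-overlapping parts with the origin at the bottom-left of its bounding rectangle.
Web: 0.55 × 12.8, A = 7.04 in², y = 6.4 in, Ī = 96.1195 in⁴.
Top flange (beyond web): 2.45 × 0.8, A = 1.96 in², y = 12.4 in, Ī = 0.104533 in⁴.
Bottom flange (beyond web): 2.45 × 0.8, A = 1.96 in², y = 0.4 in, Ī = 0.104533 in⁴.
By symmetry the centroid is at mid-height, ȳ = 6.4 in.
Transfer each piece to the horizontal centroidal axis using Ī + A·d² with d = y − 6.4:
  web: d = 0 in → contributes +96.1195 in⁴
  top flange (beyond web): d = 6 in → contributes +70.6645 in⁴
  bottom flange (beyond web): d = -6 in → contributes +70.6645 in⁴
Total I = 237.449 in⁴.

I_xx ≈ 237.4 in⁴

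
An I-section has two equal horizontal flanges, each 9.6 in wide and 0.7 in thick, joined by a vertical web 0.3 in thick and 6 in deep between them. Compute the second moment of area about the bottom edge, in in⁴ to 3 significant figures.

Decompose the section into non-overlapping parts with the origin at the bottom-left of its bounding rectangle.
Bottom flange: 9.6 × 0.7, A = 6.72 in², y = 0.35 in, Ī = 0.2744 in⁴.
Web: 0.3 × 6, A = 1.8 in², y = 3.7 in, Ī = 5.4 in⁴.
Top flange: 9.6 × 0.7, A = 6.72 in², y = 7.05 in, Ī = 0.2744 in⁴.
Transfer each piece to the base of the section using Ī + A·d² with d = y − 0:
  bottom flange: d = 0.35 in → contributes +1.0976 in⁴
  web: d = 3.7 in → contributes +30.042 in⁴
  top flange: d = 7.05 in → contributes +334.28 in⁴
Total I = 365.41 in⁴.

I_base ≈ 365 in⁴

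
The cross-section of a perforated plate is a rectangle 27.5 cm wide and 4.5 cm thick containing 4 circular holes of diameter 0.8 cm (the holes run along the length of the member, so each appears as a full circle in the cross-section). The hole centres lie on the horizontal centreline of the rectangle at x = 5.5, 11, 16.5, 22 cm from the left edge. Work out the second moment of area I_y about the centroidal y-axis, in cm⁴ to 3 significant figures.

I_y ≈ 7720 cm⁴

Break the section into simple shapes (no overlaps), measuring from the bottom-left corner of the bounding box.
Plate: 27.5 × 4.5, A = 123.75 cm², x = 13.75 cm, Ī = 7798.8 cm⁴.
Hole 1 (subtracted): ⌀0.8, A = 0.50265 cm², x = 5.5 cm, Ī = 0.020106 cm⁴.
Hole 2 (subtracted): ⌀0.8, A = 0.50265 cm², x = 11 cm, Ī = 0.020106 cm⁴.
Hole 3 (subtracted): ⌀0.8, A = 0.50265 cm², x = 16.5 cm, Ī = 0.020106 cm⁴.
Hole 4 (subtracted): ⌀0.8, A = 0.50265 cm², x = 22 cm, Ī = 0.020106 cm⁴.
By symmetry the centroid is at mid-width, x̄ = 13.75 cm.
Transfer each piece to the centroidal y-axis using Ī + A·d² with d = x − 13.75:
  plate: d = 0 cm → contributes +7798.8 cm⁴
  hole 1: d = -8.25 cm → contributes −34.232 cm⁴
  hole 2: d = -2.75 cm → contributes −3.8214 cm⁴
  hole 3: d = 2.75 cm → contributes −3.8214 cm⁴
  hole 4: d = 8.25 cm → contributes −34.232 cm⁴
Total I = 7722.7 cm⁴.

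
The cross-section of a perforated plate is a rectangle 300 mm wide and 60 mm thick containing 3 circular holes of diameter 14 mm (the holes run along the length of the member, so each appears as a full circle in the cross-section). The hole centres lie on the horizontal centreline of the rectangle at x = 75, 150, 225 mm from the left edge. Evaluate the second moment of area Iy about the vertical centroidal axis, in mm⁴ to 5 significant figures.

Decompose the section into non-overlapping parts with the origin at the bottom-left of its bounding rectangle.
Plate: 300 × 60, A = 18 000 mm², x = 150 mm, Ī = 135 000 000 mm⁴.
Hole 1 (subtracted): ⌀14, A = 153.938 mm², x = 75 mm, Ī = 1885.741 mm⁴.
Hole 2 (subtracted): ⌀14, A = 153.938 mm², x = 150 mm, Ī = 1885.741 mm⁴.
Hole 3 (subtracted): ⌀14, A = 153.938 mm², x = 225 mm, Ī = 1885.741 mm⁴.
By symmetry the centroid is at mid-width, x̄ = 150 mm.
Transfer each piece to the vertical centroidal axis using Ī + A·d² with d = x − 150:
  plate: d = 0 mm → contributes +135 000 000 mm⁴
  hole 1: d = -75 mm → contributes −867787.2 mm⁴
  hole 2: d = 0 mm → contributes −1885.741 mm⁴
  hole 3: d = 75 mm → contributes −867787.2 mm⁴
Total I = 133 262 540 mm⁴.

Iy ≈ 1.3326 × 10⁸ mm⁴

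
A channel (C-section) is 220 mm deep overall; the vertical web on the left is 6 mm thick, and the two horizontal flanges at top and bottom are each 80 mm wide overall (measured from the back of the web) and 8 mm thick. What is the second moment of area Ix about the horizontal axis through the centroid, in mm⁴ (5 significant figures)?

Decompose the section into non-overlapping parts with the origin at the bottom-left of its bounding rectangle.
Web: 6 × 220, A = 1 320 mm², y = 110 mm, Ī = 5 324 000 mm⁴.
Top flange (beyond web): 74 × 8, A = 592 mm², y = 216 mm, Ī = 3157.333 mm⁴.
Bottom flange (beyond web): 74 × 8, A = 592 mm², y = 4 mm, Ī = 3157.333 mm⁴.
By symmetry the centroid is at mid-height, ȳ = 110 mm.
Transfer each piece to the horizontal axis through the centroid using Ī + A·d² with d = y − 110:
  web: d = 0 mm → contributes +5 324 000 mm⁴
  top flange (beyond web): d = 106 mm → contributes +6 654 869 mm⁴
  bottom flange (beyond web): d = -106 mm → contributes +6 654 869 mm⁴
Total I = 18 633 739 mm⁴.

Ix ≈ 1.8634 × 10⁷ mm⁴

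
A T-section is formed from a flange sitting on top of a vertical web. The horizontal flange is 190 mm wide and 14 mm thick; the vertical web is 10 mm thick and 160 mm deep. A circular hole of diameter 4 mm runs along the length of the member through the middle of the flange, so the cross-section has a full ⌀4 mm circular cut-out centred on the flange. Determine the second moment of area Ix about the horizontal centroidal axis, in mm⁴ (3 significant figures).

Ix ≈ 1.10 × 10⁷ mm⁴

Decompose the section into non-overlapping parts with the origin at the bottom-left of its bounding rectangle.
Flange: 190 × 14, A = 2 660 mm², y = 167 mm, Ī = 43 447 mm⁴.
Web: 10 × 160, A = 1 600 mm², y = 80 mm, Ī = 3 413 333 mm⁴.
Hole (subtracted): ⌀4, A = 12.566 mm², y = 167 mm, Ī = 12.566 mm⁴.
Centroid: ȳ = ΣA·y / ΣA = 134.23 mm.
Transfer each piece to the horizontal centroidal axis using Ī + A·d² with d = y − 134.23:
  flange: d = 32.773 mm → contributes +2 900 425 mm⁴
  web: d = -54.227 mm → contributes +8 118 288 mm⁴
  hole: d = 32.773 mm → contributes −13 510 mm⁴
Total I = 11 005 203 mm⁴.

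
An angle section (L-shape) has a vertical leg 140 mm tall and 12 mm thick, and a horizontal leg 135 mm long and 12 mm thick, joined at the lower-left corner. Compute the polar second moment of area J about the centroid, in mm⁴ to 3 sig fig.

Break the section into simple shapes (no overlaps), measuring from the bottom-left corner of the bounding box.
Vertical leg: 12 × 140, A = 1 680 mm², y = 70 mm, Ī = 2 744 000 mm⁴.
Horizontal leg (remainder): 123 × 12, A = 1 476 mm², y = 6 mm, Ī = 17 712 mm⁴.
Centroid: ȳ = ΣA·y / ΣA = 40.068 mm.
Transfer each piece to the centroidal x-axis using Ī + A·d² with d = y − 40.068:
  vertical leg: d = 29.932 mm → contributes +4 249 109 mm⁴
  horizontal leg (remainder): d = -34.068 mm → contributes +1 730 844 mm⁴
Total I = 5 979 953 mm⁴.
For the y-axis: x̄ = 37.568 mm.
Repeating about the centroidal y-axis gives I_y = 5 460 888 mm⁴.
Polar second moment: J = I_x + I_y = 11 440 841 mm⁴.

J ≈ 1.14 × 10⁷ mm⁴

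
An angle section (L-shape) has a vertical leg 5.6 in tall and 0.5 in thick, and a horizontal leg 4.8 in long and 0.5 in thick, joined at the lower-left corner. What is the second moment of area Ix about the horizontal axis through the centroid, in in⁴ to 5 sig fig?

Treat the section as a set of non-overlapping primitives; coordinates are from the bounding-box lower-left.
Vertical leg: 0.5 × 5.6, A = 2.8 in², y = 2.8 in, Ī = 7.317333 in⁴.
Horizontal leg (remainder): 4.3 × 0.5, A = 2.15 in², y = 0.25 in, Ī = 0.04479167 in⁴.
Centroid: ȳ = ΣA·y / ΣA = 1.692424 in.
Transfer each piece to the horizontal axis through the centroid using Ī + A·d² with d = y − 1.692424:
  vertical leg: d = 1.107576 in → contributes +10.75216 in⁴
  horizontal leg (remainder): d = -1.442424 in → contributes +4.518055 in⁴
Total I = 15.27022 in⁴.

Ix ≈ 15.270 in⁴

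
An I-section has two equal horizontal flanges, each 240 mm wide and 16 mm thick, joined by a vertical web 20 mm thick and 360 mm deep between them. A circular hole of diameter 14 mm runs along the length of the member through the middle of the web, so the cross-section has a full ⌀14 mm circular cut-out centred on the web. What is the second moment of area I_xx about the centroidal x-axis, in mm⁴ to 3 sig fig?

Treat the section as a set of non-overlapping primitives; coordinates are from the bounding-box lower-left.
Bottom flange: 240 × 16, A = 3 840 mm², y = 8 mm, Ī = 81 920 mm⁴.
Web: 20 × 360, A = 7 200 mm², y = 196 mm, Ī = 77 760 000 mm⁴.
Top flange: 240 × 16, A = 3 840 mm², y = 384 mm, Ī = 81 920 mm⁴.
Hole (subtracted): ⌀14, A = 153.94 mm², y = 196 mm, Ī = 1885.7 mm⁴.
By symmetry the centroid is at mid-height, ȳ = 196 mm.
Transfer each piece to the centroidal x-axis using Ī + A·d² with d = y − 196:
  bottom flange: d = -188 mm → contributes +135 802 880 mm⁴
  web: d = 0 mm → contributes +77 760 000 mm⁴
  top flange: d = 188 mm → contributes +135 802 880 mm⁴
  hole: d = 0 mm → contributes −1885.7 mm⁴
Total I = 349 363 874 mm⁴.

I_xx ≈ 3.49 × 10⁸ mm⁴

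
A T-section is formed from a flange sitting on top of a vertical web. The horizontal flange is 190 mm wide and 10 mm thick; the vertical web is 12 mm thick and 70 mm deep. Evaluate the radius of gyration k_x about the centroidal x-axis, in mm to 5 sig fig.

k_x ≈ 21.705 mm

Treat the section as a set of non-overlapping primitives; coordinates are from the bounding-box lower-left.
Flange: 190 × 10, A = 1 900 mm², y = 75 mm, Ī = 15833.33 mm⁴.
Web: 12 × 70, A = 840 mm², y = 35 mm, Ī = 343 000 mm⁴.
Centroid: ȳ = ΣA·y / ΣA = 62.73723 mm.
Transfer each piece to the centroidal x-axis using Ī + A·d² with d = y − 62.73723:
  flange: d = 12.26277 mm → contributes +301 547 mm⁴
  web: d = -27.73723 mm → contributes +989257.1 mm⁴
Total I = 1 290 804 mm⁴.
Radius of gyration: k = √(I/A) = √(1 290 804 / 2 740) = 21.70476 mm.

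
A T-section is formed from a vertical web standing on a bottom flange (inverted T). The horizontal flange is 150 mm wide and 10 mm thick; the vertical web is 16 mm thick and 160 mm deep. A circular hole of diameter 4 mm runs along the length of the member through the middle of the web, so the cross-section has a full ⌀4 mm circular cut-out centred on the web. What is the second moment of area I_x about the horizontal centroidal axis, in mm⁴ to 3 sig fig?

Break the section into simple shapes (no overlaps), measuring from the bottom-left corner of the bounding box.
Flange: 150 × 10, A = 1 500 mm², y = 5 mm, Ī = 12 500 mm⁴.
Web: 16 × 160, A = 2 560 mm², y = 90 mm, Ī = 5 461 333 mm⁴.
Hole (subtracted): ⌀4, A = 12.566 mm², y = 90 mm, Ī = 12.566 mm⁴.
Centroid: ȳ = ΣA·y / ΣA = 58.499 mm.
Transfer each piece to the horizontal centroidal axis using Ī + A·d² with d = y − 58.499:
  flange: d = -53.499 mm → contributes +4 305 643 mm⁴
  web: d = 31.501 mm → contributes +8 001 726 mm⁴
  hole: d = 31.501 mm → contributes −12 483 mm⁴
Total I = 12 294 887 mm⁴.

I_x ≈ 1.23 × 10⁷ mm⁴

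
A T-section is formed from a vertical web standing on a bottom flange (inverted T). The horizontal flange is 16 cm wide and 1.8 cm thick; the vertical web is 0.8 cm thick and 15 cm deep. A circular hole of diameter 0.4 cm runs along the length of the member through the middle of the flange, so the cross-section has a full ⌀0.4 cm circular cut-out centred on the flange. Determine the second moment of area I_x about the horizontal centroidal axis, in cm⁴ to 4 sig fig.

I_x ≈ 829.7 cm⁴

Break the section into simple shapes (no overlaps), measuring from the bottom-left corner of the bounding box.
Flange: 16 × 1.8, A = 28.8 cm², y = 0.9 cm, Ī = 7.776 cm⁴.
Web: 0.8 × 15, A = 12 cm², y = 9.3 cm, Ī = 225 cm⁴.
Hole (subtracted): ⌀0.4, A = 0.125664 cm², y = 0.9 cm, Ī = 0.00125664 cm⁴.
Centroid: ȳ = ΣA·y / ΣA = 3.37822 cm.
Transfer each piece to the horizontal centroidal axis using Ī + A·d² with d = y − 3.37822:
  flange: d = -2.47822 cm → contributes +184.654 cm⁴
  web: d = 5.92178 cm → contributes +645.81 cm⁴
  hole: d = -2.47822 cm → contributes −0.77303 cm⁴
Total I = 829.69 cm⁴.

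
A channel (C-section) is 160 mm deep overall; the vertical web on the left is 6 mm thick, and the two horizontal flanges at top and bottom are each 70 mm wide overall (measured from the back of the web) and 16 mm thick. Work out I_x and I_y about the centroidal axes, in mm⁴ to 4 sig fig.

Treat the section as a set of non-overlapping primitives; coordinates are from the bounding-box lower-left.
Web: 6 × 160, A = 960 mm², y = 80 mm, Ī = 2 048 000 mm⁴.
Top flange (beyond web): 64 × 16, A = 1 024 mm², y = 152 mm, Ī = 21845.3 mm⁴.
Bottom flange (beyond web): 64 × 16, A = 1 024 mm², y = 8 mm, Ī = 21845.3 mm⁴.
By symmetry the centroid is at mid-height, ȳ = 80 mm.
Transfer each piece to the centroidal x-axis using Ī + A·d² with d = y − 80:
  web: d = 0 mm → contributes +2 048 000 mm⁴
  top flange (beyond web): d = 72 mm → contributes +5 330 261 mm⁴
  bottom flange (beyond web): d = -72 mm → contributes +5 330 261 mm⁴
Total I = 12 708 523 mm⁴.
For the y-axis: x̄ = 26.8298 mm.
Repeating about the centroidal y-axis gives I_y = 1 502 612 mm⁴.

I_x ≈ 1.271 × 10⁷ mm⁴, I_y ≈ 1.503 × 10⁶ mm⁴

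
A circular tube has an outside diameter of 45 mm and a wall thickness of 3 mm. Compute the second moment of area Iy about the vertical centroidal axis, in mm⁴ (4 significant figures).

Iy ≈ 8.773 × 10⁴ mm⁴

Split into non-overlapping primitives; take the origin at the lower-left of the bounding box.
Outer circle: ⌀45, A = 1590.43 mm², x = 22.5 mm, Ī = 201 289 mm⁴.
Bore (subtracted): ⌀39, A = 1194.59 mm², x = 22.5 mm, Ī = 113 561 mm⁴.
By symmetry the centroid is at mid-width, x̄ = 22.5 mm.
All pieces are centred on the vertical centroidal axis, so I = ΣĪ (holes subtracted) = 87728.2 mm⁴.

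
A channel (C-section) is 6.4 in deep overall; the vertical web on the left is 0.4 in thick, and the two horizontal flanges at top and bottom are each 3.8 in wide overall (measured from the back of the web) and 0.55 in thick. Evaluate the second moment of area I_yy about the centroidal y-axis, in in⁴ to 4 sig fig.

Treat the section as a set of non-overlapping primitives; coordinates are from the bounding-box lower-left.
Web: 0.4 × 6.4, A = 2.56 in², x = 0.2 in, Ī = 0.0341333 in⁴.
Top flange (beyond web): 3.4 × 0.55, A = 1.87 in², x = 2.1 in, Ī = 1.80143 in⁴.
Bottom flange (beyond web): 3.4 × 0.55, A = 1.87 in², x = 2.1 in, Ī = 1.80143 in⁴.
Centroid: x̄ = ΣA·x / ΣA = 1.32794 in.
Transfer each piece to the centroidal y-axis using Ī + A·d² with d = x − 1.32794:
  web: d = -1.12794 in → contributes +3.29107 in⁴
  top flange (beyond web): d = 0.772063 in → contributes +2.91611 in⁴
  bottom flange (beyond web): d = 0.772063 in → contributes +2.91611 in⁴
Total I = 9.12328 in⁴.

I_yy ≈ 9.123 in⁴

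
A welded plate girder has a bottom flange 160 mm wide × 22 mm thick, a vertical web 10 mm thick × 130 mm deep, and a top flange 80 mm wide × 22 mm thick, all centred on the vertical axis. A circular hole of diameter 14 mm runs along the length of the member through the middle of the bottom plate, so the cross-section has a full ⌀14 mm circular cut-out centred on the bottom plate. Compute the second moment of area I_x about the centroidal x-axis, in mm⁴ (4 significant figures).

I_x ≈ 2.933 × 10⁷ mm⁴

Split into non-overlapping primitives; take the origin at the lower-left of the bounding box.
Bottom plate: 160 × 22, A = 3 520 mm², y = 11 mm, Ī = 141 973 mm⁴.
Web plate: 10 × 130, A = 1 300 mm², y = 87 mm, Ī = 1 830 833 mm⁴.
Top plate: 80 × 22, A = 1 760 mm², y = 163 mm, Ī = 70986.7 mm⁴.
Hole (subtracted): ⌀14, A = 153.938 mm², y = 11 mm, Ī = 1885.74 mm⁴.
Centroid: ȳ = ΣA·y / ΣA = 68.0054 mm.
Transfer each piece to the centroidal x-axis using Ī + A·d² with d = y − 68.0054:
  bottom plate: d = -57.0054 mm → contributes +11 580 606 mm⁴
  web plate: d = 18.9946 mm → contributes +2 299 868 mm⁴
  top plate: d = 94.9946 mm → contributes +15 953 193 mm⁴
  hole: d = -57.0054 mm → contributes −502 125 mm⁴
Total I = 29 331 543 mm⁴.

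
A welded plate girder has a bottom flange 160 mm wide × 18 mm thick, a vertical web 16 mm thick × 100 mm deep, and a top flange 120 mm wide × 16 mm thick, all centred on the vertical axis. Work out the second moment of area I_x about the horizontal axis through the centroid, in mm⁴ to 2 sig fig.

Decompose the section into non-overlapping parts with the origin at the bottom-left of its bounding rectangle.
Bottom plate: 160 × 18, A = 2 880 mm², y = 9 mm, Ī = 77 760 mm⁴.
Web plate: 16 × 100, A = 1 600 mm², y = 68 mm, Ī = 1 333 333 mm⁴.
Top plate: 120 × 16, A = 1 920 mm², y = 126 mm, Ī = 40 960 mm⁴.
Centroid: ȳ = ΣA·y / ΣA = 58.85 mm.
Transfer each piece to the horizontal axis through the centroid using Ī + A·d² with d = y − 58.85:
  bottom plate: d = -49.85 mm → contributes +7 234 625 mm⁴
  web plate: d = 9.15 mm → contributes +1 467 289 mm⁴
  top plate: d = 67.15 mm → contributes +8 698 475 mm⁴
Total I = 17 400 389 mm⁴.

I_x ≈ 1.7 × 10⁷ mm⁴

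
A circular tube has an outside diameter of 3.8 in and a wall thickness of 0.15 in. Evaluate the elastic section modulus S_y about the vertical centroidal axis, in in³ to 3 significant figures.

S_y ≈ 1.51 in³

Decompose the section into non-overlapping parts with the origin at the bottom-left of its bounding rectangle.
Outer circle: ⌀3.8, A = 11.341 in², x = 1.9 in, Ī = 10.235 in⁴.
Bore (subtracted): ⌀3.5, A = 9.6211 in², x = 1.9 in, Ī = 7.3662 in⁴.
By symmetry the centroid is at mid-width, x̄ = 1.9 in.
All pieces are centred on the vertical centroidal axis, so I = ΣĪ (holes subtracted) = 2.8692 in⁴.
Extreme fibre distance c = 1.9 in; S = I/c = 1.5101 in³.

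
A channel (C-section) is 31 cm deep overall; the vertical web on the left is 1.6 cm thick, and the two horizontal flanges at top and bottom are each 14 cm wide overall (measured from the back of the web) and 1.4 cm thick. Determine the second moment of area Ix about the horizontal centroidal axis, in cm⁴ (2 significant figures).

Split into non-overlapping primitives; take the origin at the lower-left of the bounding box.
Web: 1.6 × 31, A = 49.6 cm², y = 15.5 cm, Ī = 3 972 cm⁴.
Top flange (beyond web): 12.4 × 1.4, A = 17.36 cm², y = 30.3 cm, Ī = 2.835 cm⁴.
Bottom flange (beyond web): 12.4 × 1.4, A = 17.36 cm², y = 0.7 cm, Ī = 2.835 cm⁴.
By symmetry the centroid is at mid-height, ȳ = 15.5 cm.
Transfer each piece to the horizontal centroidal axis using Ī + A·d² with d = y − 15.5:
  web: d = 0 cm → contributes +3 972 cm⁴
  top flange (beyond web): d = 14.8 cm → contributes +3 805 cm⁴
  bottom flange (beyond web): d = -14.8 cm → contributes +3 805 cm⁴
Total I = 11 583 cm⁴.

Ix ≈ 1.2 × 10⁴ cm⁴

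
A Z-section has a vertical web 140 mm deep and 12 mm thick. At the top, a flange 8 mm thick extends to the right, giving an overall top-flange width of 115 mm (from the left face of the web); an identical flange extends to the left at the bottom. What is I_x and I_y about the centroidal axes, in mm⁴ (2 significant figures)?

I_x ≈ 9.9 × 10⁶ mm⁴, I_y ≈ 6.9 × 10⁶ mm⁴

Treat the section as a set of non-overlapping primitives; coordinates are from the bounding-box lower-left.
Web: 12 × 140, A = 1 680 mm², y = 70 mm, Ī = 2 744 000 mm⁴.
Top flange (beyond web): 103 × 8, A = 824 mm², y = 136 mm, Ī = 4 395 mm⁴.
Bottom flange (beyond web): 103 × 8, A = 824 mm², y = 4 mm, Ī = 4 395 mm⁴.
Centroid: ȳ = ΣA·y / ΣA = 70 mm.
Transfer each piece to the centroidal x-axis using Ī + A·d² with d = y − 70:
  web: d = 0 mm → contributes +2 744 000 mm⁴
  top flange (beyond web): d = 66 mm → contributes +3 593 739 mm⁴
  bottom flange (beyond web): d = -66 mm → contributes +3 593 739 mm⁴
Total I = 9 931 477 mm⁴.
For the y-axis: x̄ = 109 mm.
Repeating about the centroidal y-axis gives I_y = 6 925 829 mm⁴.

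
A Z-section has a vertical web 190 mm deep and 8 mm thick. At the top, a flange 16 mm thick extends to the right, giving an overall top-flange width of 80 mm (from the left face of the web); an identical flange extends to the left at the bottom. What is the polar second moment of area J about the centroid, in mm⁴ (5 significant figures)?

J ≈ 2.6751 × 10⁷ mm⁴

Decompose the section into non-overlapping parts with the origin at the bottom-left of its bounding rectangle.
Web: 8 × 190, A = 1 520 mm², y = 95 mm, Ī = 4 572 667 mm⁴.
Top flange (beyond web): 72 × 16, A = 1 152 mm², y = 182 mm, Ī = 24 576 mm⁴.
Bottom flange (beyond web): 72 × 16, A = 1 152 mm², y = 8 mm, Ī = 24 576 mm⁴.
Centroid: ȳ = ΣA·y / ΣA = 95 mm.
Transfer each piece to the centroidal x-axis using Ī + A·d² with d = y − 95:
  web: d = 0 mm → contributes +4 572 667 mm⁴
  top flange (beyond web): d = 87 mm → contributes +8 744 064 mm⁴
  bottom flange (beyond web): d = -87 mm → contributes +8 744 064 mm⁴
Total I = 22 060 795 mm⁴.
For the y-axis: x̄ = 76 mm.
Repeating about the centroidal y-axis gives I_y = 4 689 835 mm⁴.
Polar second moment: J = I_x + I_y = 26 750 629 mm⁴.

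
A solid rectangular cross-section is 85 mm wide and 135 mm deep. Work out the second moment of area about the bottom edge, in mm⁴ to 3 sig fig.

The section: 85 × 135, A = 11 475 mm², y = 67.5 mm, Ī = 17 427 656 mm⁴.
Transfer it to a horizontal axis along the bottom face using Ī + A·d² with d = y − 0:
  the section: d = 67.5 mm → contributes +69 710 625 mm⁴
Total I = 69 710 625 mm⁴.

I_base ≈ 6.97 × 10⁷ mm⁴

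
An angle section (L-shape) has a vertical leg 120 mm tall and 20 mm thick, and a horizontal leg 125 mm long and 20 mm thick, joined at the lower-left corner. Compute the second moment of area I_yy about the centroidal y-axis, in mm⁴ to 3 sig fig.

Decompose the section into non-overlapping parts with the origin at the bottom-left of its bounding rectangle.
Vertical leg: 20 × 120, A = 2 400 mm², x = 10 mm, Ī = 80 000 mm⁴.
Horizontal leg (remainder): 105 × 20, A = 2 100 mm², x = 72.5 mm, Ī = 1 929 375 mm⁴.
Centroid: x̄ = ΣA·x / ΣA = 39.167 mm.
Transfer each piece to the centroidal y-axis using Ī + A·d² with d = x − 39.167:
  vertical leg: d = -29.167 mm → contributes +2 121 667 mm⁴
  horizontal leg (remainder): d = 33.333 mm → contributes +4 262 708 mm⁴
Total I = 6 384 375 mm⁴.

I_yy ≈ 6.38 × 10⁶ mm⁴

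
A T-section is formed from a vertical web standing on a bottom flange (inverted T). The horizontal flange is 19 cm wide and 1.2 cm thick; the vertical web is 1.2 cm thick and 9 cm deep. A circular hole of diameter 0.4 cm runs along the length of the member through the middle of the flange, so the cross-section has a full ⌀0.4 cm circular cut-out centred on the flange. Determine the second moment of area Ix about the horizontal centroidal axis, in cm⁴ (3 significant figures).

Treat the section as a set of non-overlapping primitives; coordinates are from the bounding-box lower-left.
Flange: 19 × 1.2, A = 22.8 cm², y = 0.6 cm, Ī = 2.736 cm⁴.
Web: 1.2 × 9, A = 10.8 cm², y = 5.7 cm, Ī = 72.9 cm⁴.
Hole (subtracted): ⌀0.4, A = 0.12566 cm², y = 0.6 cm, Ī = 0.0012566 cm⁴.
Centroid: ȳ = ΣA·y / ΣA = 2.2454 cm.
Transfer each piece to the horizontal centroidal axis using Ī + A·d² with d = y − 2.2454:
  flange: d = -1.6454 cm → contributes +64.466 cm⁴
  web: d = 3.4546 cm → contributes +201.79 cm⁴
  hole: d = -1.6454 cm → contributes −0.34149 cm⁴
Total I = 265.91 cm⁴.

Ix ≈ 266 cm⁴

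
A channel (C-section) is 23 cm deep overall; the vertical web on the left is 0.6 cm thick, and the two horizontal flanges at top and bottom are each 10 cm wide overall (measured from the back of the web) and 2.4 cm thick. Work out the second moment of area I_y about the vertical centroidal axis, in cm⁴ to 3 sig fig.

I_y ≈ 597 cm⁴

Split into non-overlapping primitives; take the origin at the lower-left of the bounding box.
Web: 0.6 × 23, A = 13.8 cm², x = 0.3 cm, Ī = 0.414 cm⁴.
Top flange (beyond web): 9.4 × 2.4, A = 22.56 cm², x = 5.3 cm, Ī = 166.12 cm⁴.
Bottom flange (beyond web): 9.4 × 2.4, A = 22.56 cm², x = 5.3 cm, Ī = 166.12 cm⁴.
Centroid: x̄ = ΣA·x / ΣA = 4.1289 cm.
Transfer each piece to the vertical centroidal axis using Ī + A·d² with d = x − 4.1289:
  web: d = -3.8289 cm → contributes +202.73 cm⁴
  top flange (beyond web): d = 1.1711 cm → contributes +197.06 cm⁴
  bottom flange (beyond web): d = 1.1711 cm → contributes +197.06 cm⁴
Total I = 596.84 cm⁴.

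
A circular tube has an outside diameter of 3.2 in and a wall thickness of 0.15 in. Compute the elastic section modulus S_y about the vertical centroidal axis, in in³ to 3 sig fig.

S_y ≈ 1.05 in³

Decompose the section into non-overlapping parts with the origin at the bottom-left of its bounding rectangle.
Outer circle: ⌀3.2, A = 8.0425 in², x = 1.6 in, Ī = 5.1472 in⁴.
Bore (subtracted): ⌀2.9, A = 6.6052 in², x = 1.6 in, Ī = 3.4719 in⁴.
By symmetry the centroid is at mid-width, x̄ = 1.6 in.
All pieces are centred on the vertical centroidal axis, so I = ΣĪ (holes subtracted) = 1.6753 in⁴.
Extreme fibre distance c = 1.6 in; S = I/c = 1.0471 in³.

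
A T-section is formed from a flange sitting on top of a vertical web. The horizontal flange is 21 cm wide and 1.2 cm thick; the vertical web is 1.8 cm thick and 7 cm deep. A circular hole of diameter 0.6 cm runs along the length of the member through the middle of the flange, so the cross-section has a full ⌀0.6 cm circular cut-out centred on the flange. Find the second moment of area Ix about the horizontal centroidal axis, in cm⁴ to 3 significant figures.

Ix ≈ 195 cm⁴

Decompose the section into non-overlapping parts with the origin at the bottom-left of its bounding rectangle.
Flange: 21 × 1.2, A = 25.2 cm², y = 7.6 cm, Ī = 3.024 cm⁴.
Web: 1.8 × 7, A = 12.6 cm², y = 3.5 cm, Ī = 51.45 cm⁴.
Hole (subtracted): ⌀0.6, A = 0.28274 cm², y = 7.6 cm, Ī = 0.0063617 cm⁴.
Centroid: ȳ = ΣA·y / ΣA = 6.223 cm.
Transfer each piece to the horizontal centroidal axis using Ī + A·d² with d = y − 6.223:
  flange: d = 1.377 cm → contributes +50.804 cm⁴
  web: d = -2.723 cm → contributes +144.88 cm⁴
  hole: d = 1.377 cm → contributes −0.54245 cm⁴
Total I = 195.14 cm⁴.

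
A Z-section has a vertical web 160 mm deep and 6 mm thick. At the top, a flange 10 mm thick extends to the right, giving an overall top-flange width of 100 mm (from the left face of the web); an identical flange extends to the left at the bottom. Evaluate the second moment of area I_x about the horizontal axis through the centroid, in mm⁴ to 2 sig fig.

Decompose the section into non-overlapping parts with the origin at the bottom-left of its bounding rectangle.
Web: 6 × 160, A = 960 mm², y = 80 mm, Ī = 2 048 000 mm⁴.
Top flange (beyond web): 94 × 10, A = 940 mm², y = 155 mm, Ī = 7 833 mm⁴.
Bottom flange (beyond web): 94 × 10, A = 940 mm², y = 5 mm, Ī = 7 833 mm⁴.
Centroid: ȳ = ΣA·y / ΣA = 80 mm.
Transfer each piece to the horizontal axis through the centroid using Ī + A·d² with d = y − 80:
  web: d = 0 mm → contributes +2 048 000 mm⁴
  top flange (beyond web): d = 75 mm → contributes +5 295 333 mm⁴
  bottom flange (beyond web): d = -75 mm → contributes +5 295 333 mm⁴
Total I = 12 638 667 mm⁴.

I_x ≈ 1.3 × 10⁷ mm⁴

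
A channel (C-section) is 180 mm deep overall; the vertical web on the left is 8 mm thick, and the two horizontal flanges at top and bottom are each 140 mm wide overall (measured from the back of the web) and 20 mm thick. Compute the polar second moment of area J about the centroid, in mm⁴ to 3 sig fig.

Treat the section as a set of non-overlapping primitives; coordinates are from the bounding-box lower-left.
Web: 8 × 180, A = 1 440 mm², y = 90 mm, Ī = 3 888 000 mm⁴.
Top flange (beyond web): 132 × 20, A = 2 640 mm², y = 170 mm, Ī = 88 000 mm⁴.
Bottom flange (beyond web): 132 × 20, A = 2 640 mm², y = 10 mm, Ī = 88 000 mm⁴.
By symmetry the centroid is at mid-height, ȳ = 90 mm.
Transfer each piece to the centroidal x-axis using Ī + A·d² with d = y − 90:
  web: d = 0 mm → contributes +3 888 000 mm⁴
  top flange (beyond web): d = 80 mm → contributes +16 984 000 mm⁴
  bottom flange (beyond web): d = -80 mm → contributes +16 984 000 mm⁴
Total I = 37 856 000 mm⁴.
For the y-axis: x̄ = 59 mm.
Repeating about the centroidal y-axis gives I_y = 13 218 240 mm⁴.
Polar second moment: J = I_x + I_y = 51 074 240 mm⁴.

J ≈ 5.11 × 10⁷ mm⁴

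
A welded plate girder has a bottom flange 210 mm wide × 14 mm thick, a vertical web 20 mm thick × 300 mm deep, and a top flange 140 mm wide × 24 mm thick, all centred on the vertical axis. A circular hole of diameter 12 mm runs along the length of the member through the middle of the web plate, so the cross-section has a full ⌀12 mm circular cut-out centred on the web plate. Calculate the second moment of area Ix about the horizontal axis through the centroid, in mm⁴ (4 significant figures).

Decompose the section into non-overlapping parts with the origin at the bottom-left of its bounding rectangle.
Bottom plate: 210 × 14, A = 2 940 mm², y = 7 mm, Ī = 48 020 mm⁴.
Web plate: 20 × 300, A = 6 000 mm², y = 164 mm, Ī = 45 000 000 mm⁴.
Top plate: 140 × 24, A = 3 360 mm², y = 326 mm, Ī = 161 280 mm⁴.
Hole (subtracted): ⌀12, A = 113.097 mm², y = 164 mm, Ī = 1017.88 mm⁴.
Centroid: ȳ = ΣA·y / ΣA = 170.789 mm.
Transfer each piece to the horizontal axis through the centroid using Ī + A·d² with d = y − 170.789:
  bottom plate: d = -163.789 mm → contributes +78 919 166 mm⁴
  web plate: d = -6.78926 mm → contributes +45 276 564 mm⁴
  top plate: d = 155.211 mm → contributes +81 104 940 mm⁴
  hole: d = -6.78926 mm → contributes −6230.98 mm⁴
Total I = 205 294 439 mm⁴.

Ix ≈ 2.053 × 10⁸ mm⁴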